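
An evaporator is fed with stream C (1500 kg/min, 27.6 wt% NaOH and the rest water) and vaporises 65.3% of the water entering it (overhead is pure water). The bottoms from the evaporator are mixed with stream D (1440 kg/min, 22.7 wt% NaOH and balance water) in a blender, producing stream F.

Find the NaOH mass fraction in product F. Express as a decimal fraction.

Vapour removed = 0.653×0.724×1500 = 709.16 kg/min; concentrate = 790.84 kg/min.
NaOH reaching the mixer = 414 (from concentrate) + 1440×0.227 = 740.88 kg/min.
Product flow = 790.84 + 1440 = 2230.8 kg/min; NaOH fraction = 0.332.

0.332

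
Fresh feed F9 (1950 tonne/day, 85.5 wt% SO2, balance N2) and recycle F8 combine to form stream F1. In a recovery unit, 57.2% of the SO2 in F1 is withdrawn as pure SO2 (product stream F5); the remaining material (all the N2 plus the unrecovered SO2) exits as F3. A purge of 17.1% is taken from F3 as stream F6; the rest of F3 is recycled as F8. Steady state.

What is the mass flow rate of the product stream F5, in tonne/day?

SO2 in F1: m_A = 1950×0.855 + (1−0.171)·(1−0.572)·m_A, so m_A = 1667.2/0.6452 = 2584.1 tonne/day.
Product F5 = 0.572×2584.1 = 1478.1 tonne/day.

1478 tonne/day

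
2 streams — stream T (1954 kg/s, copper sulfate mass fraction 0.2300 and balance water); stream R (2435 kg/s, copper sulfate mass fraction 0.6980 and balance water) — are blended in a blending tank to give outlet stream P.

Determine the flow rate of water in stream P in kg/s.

water out = water in = 1954×0.770 + 2435×0.302 = 2239.9 kg/s.

2240 kg/s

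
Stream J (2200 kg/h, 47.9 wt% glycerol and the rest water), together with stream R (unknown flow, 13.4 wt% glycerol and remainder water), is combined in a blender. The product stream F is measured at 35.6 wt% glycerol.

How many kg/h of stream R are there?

1219 kg/h

Let R be the unknown flow. Total out = 2200 + R.
glycerol balance: 1053.8 + 0.134·R = 0.356·(2200 + R)
(0.134 − 0.356)·R = 0.356×2200 − 1053.8 = -270.6
R = -270.6 / -0.222 = 1218.9 kg/h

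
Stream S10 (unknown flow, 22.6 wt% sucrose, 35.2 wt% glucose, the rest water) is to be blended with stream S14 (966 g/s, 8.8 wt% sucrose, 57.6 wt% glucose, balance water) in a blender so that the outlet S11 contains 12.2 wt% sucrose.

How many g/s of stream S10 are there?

315.8 g/s

Let S10 be the unknown flow. Total out = 966 + S10.
sucrose balance: 85.008 + 0.226·S10 = 0.122·(966 + S10)
(0.226 − 0.122)·S10 = 0.122×966 − 85.008 = 32.844
S10 = 32.844 / 0.104 = 315.81 g/s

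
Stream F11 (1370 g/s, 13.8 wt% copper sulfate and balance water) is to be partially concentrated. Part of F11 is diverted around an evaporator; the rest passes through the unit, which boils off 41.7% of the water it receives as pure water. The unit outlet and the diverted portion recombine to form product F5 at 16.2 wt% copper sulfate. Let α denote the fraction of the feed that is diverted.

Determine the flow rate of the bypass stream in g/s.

805.4 g/s

All 1370×0.138 = 189.06 g/s of copper sulfate reaches F5, so F5 = 189.06/0.162 = 1167 g/s and vapour = 202.96 g/s.
The evaporator receives (1−α)·1370 of feed at 0.862 water and removes 0.417 of that water:
0.417×0.862×(1−α)×1370 = 202.96
(1−α) = 202.96/492.45 = 0.4121;  α = 0.5879.
Bypass flow = 0.5879×1370 = 805.36 g/s.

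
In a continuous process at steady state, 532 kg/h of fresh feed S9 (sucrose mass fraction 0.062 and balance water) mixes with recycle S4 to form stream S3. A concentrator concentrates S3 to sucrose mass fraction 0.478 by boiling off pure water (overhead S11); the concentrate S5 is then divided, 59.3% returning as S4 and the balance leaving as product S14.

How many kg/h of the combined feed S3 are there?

632.5 kg/h

Overall sucrose balance (none leaves overhead): sucrose in fresh feed = sucrose in product, i.e. 532×0.062 = (1−0.593)·S5·0.478.
S5 = 32.984/(0.478×0.407) = 169.54 kg/h.
Recycle S4 = 0.593×169.54 = 100.54 kg/h.
Combined feed S3 = 532 + 100.54 = 632.54 kg/h.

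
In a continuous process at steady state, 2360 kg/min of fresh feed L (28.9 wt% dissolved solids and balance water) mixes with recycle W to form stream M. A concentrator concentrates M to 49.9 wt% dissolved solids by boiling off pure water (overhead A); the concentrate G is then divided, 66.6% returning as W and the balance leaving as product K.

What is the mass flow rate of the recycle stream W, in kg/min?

Overall dissolved solids balance (none leaves overhead): dissolved solids in fresh feed = dissolved solids in product, i.e. 2360×0.289 = (1−0.666)·G·0.499.
G = 682.04/(0.499×0.334) = 4092.3 kg/min.
Recycle W = 0.666×4092.3 = 2725.4 kg/min.

2725 kg/min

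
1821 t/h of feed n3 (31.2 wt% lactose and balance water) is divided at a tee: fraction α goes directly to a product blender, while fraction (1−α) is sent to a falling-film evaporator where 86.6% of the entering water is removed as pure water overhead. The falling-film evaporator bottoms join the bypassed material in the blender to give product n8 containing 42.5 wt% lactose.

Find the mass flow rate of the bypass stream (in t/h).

All 1821×0.312 = 568.15 t/h of lactose reaches n8, so n8 = 568.15/0.425 = 1336.8 t/h and vapour = 484.17 t/h.
The evaporator receives (1−α)·1821 of feed at 0.688 water and removes 0.866 of that water:
0.866×0.688×(1−α)×1821 = 484.17
(1−α) = 484.17/1085 = 0.4463;  α = 0.5537.
Bypass flow = 0.5537×1821 = 1008.4 t/h.

1008 t/h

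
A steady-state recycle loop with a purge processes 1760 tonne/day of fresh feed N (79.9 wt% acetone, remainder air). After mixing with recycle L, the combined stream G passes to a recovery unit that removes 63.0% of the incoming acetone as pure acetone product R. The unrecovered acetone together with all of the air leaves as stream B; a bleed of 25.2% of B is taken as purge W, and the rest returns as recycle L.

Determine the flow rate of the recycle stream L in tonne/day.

air enters only via N and leaves only via the purge: 1760×0.201 = 0.252×(air in B), and the recovery unit passes all air, so air in G = air in B = 1403.8 tonne/day.
acetone in G: m_A = 1760×0.799 + (1−0.252)·(1−0.630)·m_A, so m_A = 1406.2/0.7232 = 1944.4 tonne/day.
B = (1−0.630)×1944.4 + 1403.8 = 2123.2 tonne/day.
Recycle L = (1−0.252)×2123.2 = 1588.2 tonne/day.

1588 tonne/day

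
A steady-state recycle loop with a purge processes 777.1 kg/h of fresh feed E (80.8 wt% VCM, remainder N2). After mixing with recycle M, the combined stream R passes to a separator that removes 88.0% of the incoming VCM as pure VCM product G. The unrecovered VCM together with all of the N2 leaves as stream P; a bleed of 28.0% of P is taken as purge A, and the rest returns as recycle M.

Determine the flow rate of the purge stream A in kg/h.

172.3 kg/h

N2 enters only via E and leaves only via the purge: 777.1×0.192 = 0.280×(N2 in P), and the separator passes all N2, so N2 in R = N2 in P = 532.87 kg/h.
VCM in R: m_A = 777.1×0.808 + (1−0.280)·(1−0.880)·m_A, so m_A = 627.9/0.9136 = 687.28 kg/h.
P = (1−0.880)×687.28 + 532.87 = 615.34 kg/h.
Purge A = 0.280×615.34 = 172.3 kg/h.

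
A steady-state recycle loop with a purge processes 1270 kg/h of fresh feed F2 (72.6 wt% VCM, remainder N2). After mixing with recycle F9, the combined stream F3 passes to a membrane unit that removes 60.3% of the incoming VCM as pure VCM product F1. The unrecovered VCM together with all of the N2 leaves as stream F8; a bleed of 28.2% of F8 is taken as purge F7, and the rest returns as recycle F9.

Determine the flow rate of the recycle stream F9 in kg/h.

1254 kg/h

N2 enters only via F2 and leaves only via the purge: 1270×0.274 = 0.282×(N2 in F8), and the membrane unit passes all N2, so N2 in F3 = N2 in F8 = 1234 kg/h.
VCM in F3: m_A = 1270×0.726 + (1−0.282)·(1−0.603)·m_A, so m_A = 922.02/0.7150 = 1289.6 kg/h.
F8 = (1−0.603)×1289.6 + 1234 = 1746 kg/h.
Recycle F9 = (1−0.282)×1746 = 1253.6 kg/h.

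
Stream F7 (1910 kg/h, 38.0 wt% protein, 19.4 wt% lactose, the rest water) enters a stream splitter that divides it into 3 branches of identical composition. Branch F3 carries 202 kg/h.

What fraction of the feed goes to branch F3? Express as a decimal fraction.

0.106

Fraction to F3 = 202/1910 = 0.1058.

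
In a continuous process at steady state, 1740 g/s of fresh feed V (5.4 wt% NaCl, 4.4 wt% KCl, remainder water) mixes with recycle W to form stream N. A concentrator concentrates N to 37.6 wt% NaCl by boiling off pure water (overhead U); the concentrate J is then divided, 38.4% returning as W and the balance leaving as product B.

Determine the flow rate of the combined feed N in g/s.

1896 g/s

Overall NaCl balance (none leaves overhead): NaCl in fresh feed = NaCl in product, i.e. 1740×0.054 = (1−0.384)·J·0.376.
J = 93.96/(0.376×0.616) = 405.67 g/s.
Recycle W = 0.384×405.67 = 155.78 g/s.
Combined feed N = 1740 + 155.78 = 1895.8 g/s.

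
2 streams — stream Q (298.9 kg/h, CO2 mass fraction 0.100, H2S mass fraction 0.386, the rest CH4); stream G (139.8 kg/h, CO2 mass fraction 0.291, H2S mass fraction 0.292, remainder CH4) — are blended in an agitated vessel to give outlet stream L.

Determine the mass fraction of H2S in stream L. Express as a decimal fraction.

Total flow out = 298.9 + 139.8 = 438.7 kg/h.
H2S in = 298.9×0.386 + 139.8×0.292 = 156.2 kg/h.
H2S mass fraction in L = 156.2/438.7 = 0.356.

0.356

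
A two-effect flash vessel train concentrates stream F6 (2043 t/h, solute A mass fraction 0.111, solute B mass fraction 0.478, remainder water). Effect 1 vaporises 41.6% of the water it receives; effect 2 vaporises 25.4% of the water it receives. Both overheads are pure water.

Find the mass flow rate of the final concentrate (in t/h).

1569 t/h

water in feed = 2043×0.411 = 839.67 t/h.
After stage 1: water left = (1−0.416)×839.67 = 490.37; stream total = 1693.7 t/h.
After stage 2: water left = (1−0.254)×490.37 = 365.82; final concentrate = 1569.1 t/h.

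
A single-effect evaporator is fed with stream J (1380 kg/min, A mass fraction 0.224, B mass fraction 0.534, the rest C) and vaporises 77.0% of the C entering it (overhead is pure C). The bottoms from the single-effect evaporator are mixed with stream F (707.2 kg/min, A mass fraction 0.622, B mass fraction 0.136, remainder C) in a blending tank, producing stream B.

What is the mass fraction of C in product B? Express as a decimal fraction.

Vapour removed = 0.770×0.242×1380 = 257.15 kg/min; concentrate = 1122.9 kg/min.
C reaching the mixer = 76.811 (from concentrate) + 707.2×0.242 = 247.95 kg/min.
Product flow = 1122.9 + 707.2 = 1830.1 kg/min; C fraction = 0.135.

0.135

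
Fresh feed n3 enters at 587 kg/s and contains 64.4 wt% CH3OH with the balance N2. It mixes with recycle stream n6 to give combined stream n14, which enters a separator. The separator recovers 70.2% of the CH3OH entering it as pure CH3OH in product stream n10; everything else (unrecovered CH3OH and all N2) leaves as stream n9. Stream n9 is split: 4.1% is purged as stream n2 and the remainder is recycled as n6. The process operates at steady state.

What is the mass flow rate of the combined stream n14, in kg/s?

5626 kg/s

N2 enters only via n3 and leaves only via the purge: 587×0.356 = 0.041×(N2 in n9), and the separator passes all N2, so N2 in n14 = N2 in n9 = 5096.9 kg/s.
CH3OH in n14: m_A = 587×0.644 + (1−0.041)·(1−0.702)·m_A, so m_A = 378.03/0.7142 = 529.29 kg/s.
n14 = 529.29 + 5096.9 = 5626.2 kg/s.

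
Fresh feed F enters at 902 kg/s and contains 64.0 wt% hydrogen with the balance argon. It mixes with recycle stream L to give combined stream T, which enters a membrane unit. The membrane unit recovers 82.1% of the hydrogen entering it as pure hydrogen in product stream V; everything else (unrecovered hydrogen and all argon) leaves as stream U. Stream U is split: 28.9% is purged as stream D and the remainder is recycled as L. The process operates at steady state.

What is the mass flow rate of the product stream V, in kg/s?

543.1 kg/s

hydrogen in T: m_A = 902×0.640 + (1−0.289)·(1−0.821)·m_A, so m_A = 577.28/0.8727 = 661.46 kg/s.
Product V = 0.821×661.46 = 543.06 kg/s.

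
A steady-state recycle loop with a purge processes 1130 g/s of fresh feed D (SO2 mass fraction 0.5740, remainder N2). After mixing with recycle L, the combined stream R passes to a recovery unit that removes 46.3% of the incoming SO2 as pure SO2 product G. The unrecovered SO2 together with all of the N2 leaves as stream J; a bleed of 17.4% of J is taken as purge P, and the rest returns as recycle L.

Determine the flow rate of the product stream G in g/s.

SO2 in R: m_A = 1130×0.574 + (1−0.174)·(1−0.463)·m_A, so m_A = 648.62/0.5564 = 1165.7 g/s.
Product G = 0.463×1165.7 = 539.7 g/s.

539.7 g/s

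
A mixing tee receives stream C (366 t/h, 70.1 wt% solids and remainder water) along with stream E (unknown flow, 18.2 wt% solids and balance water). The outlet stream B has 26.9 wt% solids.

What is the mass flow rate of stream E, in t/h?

1817 t/h

Let E be the unknown flow. Total out = 366 + E.
solids balance: 256.57 + 0.182·E = 0.269·(366 + E)
(0.182 − 0.269)·E = 0.269×366 − 256.57 = -158.11
E = -158.11 / -0.087 = 1817.4 t/h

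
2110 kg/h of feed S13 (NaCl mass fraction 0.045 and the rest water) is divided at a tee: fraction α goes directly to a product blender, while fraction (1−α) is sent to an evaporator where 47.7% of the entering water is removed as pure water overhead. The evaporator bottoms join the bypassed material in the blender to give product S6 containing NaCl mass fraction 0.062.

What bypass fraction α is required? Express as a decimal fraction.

All 2110×0.045 = 94.95 kg/h of NaCl reaches S6, so S6 = 94.95/0.062 = 1531.5 kg/h and vapour = 578.55 kg/h.
The evaporator receives (1−α)·2110 of feed at 0.955 water and removes 0.477 of that water:
0.477×0.955×(1−α)×2110 = 578.55
(1−α) = 578.55/961.18 = 0.6019;  α = 0.3981.

0.398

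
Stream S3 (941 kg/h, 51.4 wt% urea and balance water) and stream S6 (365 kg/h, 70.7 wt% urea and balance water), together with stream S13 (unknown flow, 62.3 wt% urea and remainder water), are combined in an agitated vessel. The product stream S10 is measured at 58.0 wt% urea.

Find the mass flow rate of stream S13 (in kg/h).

366.3 kg/h

Let S13 be the unknown flow. Total out = 1306 + S13.
urea balance: 741.73 + 0.623·S13 = 0.580·(1306 + S13)
(0.623 − 0.580)·S13 = 0.580×1306 − 741.73 = 15.751
S13 = 15.751 / 0.043 = 366.3 kg/h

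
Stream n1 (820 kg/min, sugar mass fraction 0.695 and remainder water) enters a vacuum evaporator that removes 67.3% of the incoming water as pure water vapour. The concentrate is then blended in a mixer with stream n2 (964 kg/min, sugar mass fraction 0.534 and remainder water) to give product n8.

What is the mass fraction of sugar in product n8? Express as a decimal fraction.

Vapour removed = 0.673×0.305×820 = 168.32 kg/min; concentrate = 651.68 kg/min.
sugar reaching the mixer = 569.9 (from concentrate) + 964×0.534 = 1084.7 kg/min.
Product flow = 651.68 + 964 = 1615.7 kg/min; sugar fraction = 0.671.

0.671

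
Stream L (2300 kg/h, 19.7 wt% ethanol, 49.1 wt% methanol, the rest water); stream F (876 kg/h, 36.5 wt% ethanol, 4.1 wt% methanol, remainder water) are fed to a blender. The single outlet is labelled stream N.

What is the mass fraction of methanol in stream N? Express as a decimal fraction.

0.3669

Total flow out = 2300 + 876 = 3176 kg/h.
methanol in = 2300×0.491 + 876×0.041 = 1165.2 kg/h.
methanol mass fraction in N = 1165.2/3176 = 0.3669.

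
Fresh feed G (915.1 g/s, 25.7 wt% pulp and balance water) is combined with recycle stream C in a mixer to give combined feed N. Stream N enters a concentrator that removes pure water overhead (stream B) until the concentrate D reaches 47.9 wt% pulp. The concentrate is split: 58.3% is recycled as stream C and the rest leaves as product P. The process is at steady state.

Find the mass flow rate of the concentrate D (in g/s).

Overall pulp balance (none leaves overhead): pulp in fresh feed = pulp in product, i.e. 915.1×0.257 = (1−0.583)·D·0.479.
D = 235.18/(0.479×0.417) = 1177.4 g/s.

1177 g/s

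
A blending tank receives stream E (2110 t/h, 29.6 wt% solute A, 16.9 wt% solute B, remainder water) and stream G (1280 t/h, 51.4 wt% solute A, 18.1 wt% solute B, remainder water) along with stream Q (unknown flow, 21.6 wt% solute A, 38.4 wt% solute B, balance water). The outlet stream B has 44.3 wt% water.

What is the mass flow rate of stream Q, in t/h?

406.5 t/h

Let Q be the unknown flow. Total out = 3390 + Q.
water balance: 1519.2 + 0.400·Q = 0.443·(3390 + Q)
(0.400 − 0.443)·Q = 0.443×3390 − 1519.2 = -17.48
Q = -17.48 / -0.043 = 406.51 t/h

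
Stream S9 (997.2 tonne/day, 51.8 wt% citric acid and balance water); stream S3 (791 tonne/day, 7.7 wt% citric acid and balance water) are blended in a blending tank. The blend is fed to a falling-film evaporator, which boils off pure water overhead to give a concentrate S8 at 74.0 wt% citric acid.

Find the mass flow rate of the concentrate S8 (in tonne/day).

780.3 tonne/day

citric acid entering = 997.2×0.518 + 791×0.077 = 577.46 tonne/day.
All citric acid reports to S8, so S8 = 577.46/0.740 = 780.35 tonne/day.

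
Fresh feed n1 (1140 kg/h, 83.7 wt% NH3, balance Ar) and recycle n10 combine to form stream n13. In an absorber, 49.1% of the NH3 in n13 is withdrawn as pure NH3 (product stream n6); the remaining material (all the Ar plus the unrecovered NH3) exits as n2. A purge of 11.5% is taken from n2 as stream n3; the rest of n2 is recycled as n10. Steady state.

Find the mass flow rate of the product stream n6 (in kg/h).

852.5 kg/h

NH3 in n13: m_A = 1140×0.837 + (1−0.115)·(1−0.491)·m_A, so m_A = 954.18/0.5495 = 1736.3 kg/h.
Product n6 = 0.491×1736.3 = 852.54 kg/h.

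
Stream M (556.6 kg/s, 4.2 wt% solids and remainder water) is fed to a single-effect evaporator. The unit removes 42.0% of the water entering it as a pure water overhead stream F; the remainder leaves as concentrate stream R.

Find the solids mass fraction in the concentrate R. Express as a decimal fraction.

0.0703

solids is not removed: 556.6×0.042 = 23.377 kg/s of solids enters R.
water entering = 556.6×0.958 = 533.22 kg/s; overhead removed = 0.420×533.22 = 223.95 kg/s.
Concentrate = 556.6 − 223.95 = 332.65 kg/s.
Mass fraction = 23.377/332.65 = 0.0703.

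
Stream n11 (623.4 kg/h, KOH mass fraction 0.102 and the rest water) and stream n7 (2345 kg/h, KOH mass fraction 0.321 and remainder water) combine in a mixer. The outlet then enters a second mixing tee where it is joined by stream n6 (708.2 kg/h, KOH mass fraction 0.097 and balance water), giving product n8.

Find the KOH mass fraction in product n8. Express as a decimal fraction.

Overall, product flow = 3676.6 kg/h.
KOH in = 623.4×0.102 + 2345×0.321 + 708.2×0.097 = 885.03 kg/h.
KOH fraction in n8 = 0.241.

0.241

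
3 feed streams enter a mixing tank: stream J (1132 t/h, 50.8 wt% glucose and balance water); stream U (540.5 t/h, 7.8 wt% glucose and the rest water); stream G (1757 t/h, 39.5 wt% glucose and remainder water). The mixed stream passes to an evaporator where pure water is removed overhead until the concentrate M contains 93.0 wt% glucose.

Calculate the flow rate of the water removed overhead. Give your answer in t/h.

2020 t/h

glucose entering = 1132×0.508 + 540.5×0.078 + 1757×0.395 = 1311.2 t/h.
All glucose reports to M, so M = 1311.2/0.930 = 1409.9 t/h.
Total feed = 3429.5 t/h; overhead = 3429.5 − 1409.9 = 2019.6 t/h.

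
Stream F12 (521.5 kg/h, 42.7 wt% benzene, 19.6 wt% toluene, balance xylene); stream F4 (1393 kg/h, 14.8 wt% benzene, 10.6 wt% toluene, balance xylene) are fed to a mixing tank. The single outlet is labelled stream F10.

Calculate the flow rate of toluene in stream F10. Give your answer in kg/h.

249.9 kg/h

toluene out = toluene in = 521.5×0.196 + 1393×0.106 = 249.87 kg/h.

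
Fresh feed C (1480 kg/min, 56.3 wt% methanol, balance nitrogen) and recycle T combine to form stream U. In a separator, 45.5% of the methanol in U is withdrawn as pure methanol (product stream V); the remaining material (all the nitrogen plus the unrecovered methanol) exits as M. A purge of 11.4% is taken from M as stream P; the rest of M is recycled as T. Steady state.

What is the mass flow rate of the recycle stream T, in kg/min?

nitrogen enters only via C and leaves only via the purge: 1480×0.437 = 0.114×(nitrogen in M), and the separator passes all nitrogen, so nitrogen in U = nitrogen in M = 5673.3 kg/min.
methanol in U: m_A = 1480×0.563 + (1−0.114)·(1−0.455)·m_A, so m_A = 833.24/0.5171 = 1611.3 kg/min.
M = (1−0.455)×1611.3 + 5673.3 = 6551.5 kg/min.
Recycle T = (1−0.114)×6551.5 = 5804.6 kg/min.

5805 kg/min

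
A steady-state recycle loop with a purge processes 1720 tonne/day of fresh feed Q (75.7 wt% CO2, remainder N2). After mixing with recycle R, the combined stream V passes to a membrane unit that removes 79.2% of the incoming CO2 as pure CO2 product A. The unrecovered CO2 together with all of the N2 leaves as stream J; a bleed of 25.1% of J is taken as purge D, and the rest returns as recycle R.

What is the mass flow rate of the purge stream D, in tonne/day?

498.5 tonne/day

N2 enters only via Q and leaves only via the purge: 1720×0.243 = 0.251×(N2 in J), and the membrane unit passes all N2, so N2 in V = N2 in J = 1665.2 tonne/day.
CO2 in V: m_A = 1720×0.757 + (1−0.251)·(1−0.792)·m_A, so m_A = 1302/0.8442 = 1542.3 tonne/day.
J = (1−0.792)×1542.3 + 1665.2 = 1986 tonne/day.
Purge D = 0.251×1986 = 498.48 tonne/day.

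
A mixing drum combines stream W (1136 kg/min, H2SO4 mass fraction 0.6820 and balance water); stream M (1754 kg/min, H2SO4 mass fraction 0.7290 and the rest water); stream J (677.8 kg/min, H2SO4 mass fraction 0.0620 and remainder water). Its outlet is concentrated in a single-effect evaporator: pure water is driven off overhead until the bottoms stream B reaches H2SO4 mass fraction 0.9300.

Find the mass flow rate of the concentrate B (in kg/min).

H2SO4 entering = 1136×0.682 + 1754×0.729 + 677.8×0.062 = 2095.4 kg/min.
All H2SO4 reports to B, so B = 2095.4/0.930 = 2253.2 kg/min.

2253 kg/min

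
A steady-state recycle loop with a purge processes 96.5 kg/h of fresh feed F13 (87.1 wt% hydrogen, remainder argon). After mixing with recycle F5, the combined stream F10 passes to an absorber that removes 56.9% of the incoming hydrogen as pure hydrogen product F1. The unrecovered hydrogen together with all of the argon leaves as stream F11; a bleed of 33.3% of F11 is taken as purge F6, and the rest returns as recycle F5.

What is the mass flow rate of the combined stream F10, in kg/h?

argon enters only via F13 and leaves only via the purge: 96.5×0.129 = 0.333×(argon in F11), and the absorber passes all argon, so argon in F10 = argon in F11 = 37.383 kg/h.
hydrogen in F10: m_A = 96.5×0.871 + (1−0.333)·(1−0.569)·m_A, so m_A = 84.052/0.7125 = 117.96 kg/h.
F10 = 117.96 + 37.383 = 155.35 kg/h.

155.3 kg/h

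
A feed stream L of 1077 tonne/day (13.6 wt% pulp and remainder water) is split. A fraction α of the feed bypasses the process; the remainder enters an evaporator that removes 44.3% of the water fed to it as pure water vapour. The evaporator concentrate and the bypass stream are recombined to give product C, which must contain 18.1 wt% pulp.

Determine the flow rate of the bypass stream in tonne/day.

377.4 tonne/day

All 1077×0.136 = 146.47 tonne/day of pulp reaches C, so C = 146.47/0.181 = 809.24 tonne/day and vapour = 267.76 tonne/day.
The evaporator receives (1−α)·1077 of feed at 0.864 water and removes 0.443 of that water:
0.443×0.864×(1−α)×1077 = 267.76
(1−α) = 267.76/412.22 = 0.6496;  α = 0.3504.
Bypass flow = 0.3504×1077 = 377.43 tonne/day.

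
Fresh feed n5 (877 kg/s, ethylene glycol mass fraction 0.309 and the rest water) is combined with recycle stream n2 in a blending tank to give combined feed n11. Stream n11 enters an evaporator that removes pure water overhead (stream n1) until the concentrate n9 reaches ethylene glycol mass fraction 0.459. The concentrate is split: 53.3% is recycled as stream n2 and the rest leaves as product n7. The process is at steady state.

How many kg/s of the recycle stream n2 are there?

673.8 kg/s

Overall ethylene glycol balance (none leaves overhead): ethylene glycol in fresh feed = ethylene glycol in product, i.e. 877×0.309 = (1−0.533)·n9·0.459.
n9 = 270.99/(0.459×0.467) = 1264.2 kg/s.
Recycle n2 = 0.533×1264.2 = 673.84 kg/s.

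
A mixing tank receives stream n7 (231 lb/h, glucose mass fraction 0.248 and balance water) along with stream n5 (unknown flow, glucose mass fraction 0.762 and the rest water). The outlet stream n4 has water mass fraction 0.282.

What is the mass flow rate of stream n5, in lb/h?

2468 lb/h

Let n5 be the unknown flow. Total out = 231 + n5.
water balance: 173.71 + 0.238·n5 = 0.282·(231 + n5)
(0.238 − 0.282)·n5 = 0.282×231 − 173.71 = -108.57
n5 = -108.57 / -0.044 = 2467.5 lb/h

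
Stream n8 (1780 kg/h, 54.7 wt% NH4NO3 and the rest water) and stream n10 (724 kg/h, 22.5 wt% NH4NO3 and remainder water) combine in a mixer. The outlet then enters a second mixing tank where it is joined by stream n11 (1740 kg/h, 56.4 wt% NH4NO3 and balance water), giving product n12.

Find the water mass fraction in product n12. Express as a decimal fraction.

Overall, product flow = 4244 kg/h.
water in = 1780×0.453 + 724×0.775 + 1740×0.436 = 2126.1 kg/h.
water fraction in n12 = 0.501.

0.501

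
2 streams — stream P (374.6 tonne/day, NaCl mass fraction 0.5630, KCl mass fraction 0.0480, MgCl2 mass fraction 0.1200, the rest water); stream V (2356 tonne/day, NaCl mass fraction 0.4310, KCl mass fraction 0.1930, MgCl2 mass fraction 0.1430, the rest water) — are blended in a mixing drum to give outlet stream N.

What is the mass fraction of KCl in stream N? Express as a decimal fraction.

0.1731

Total flow out = 374.6 + 2356 = 2730.6 tonne/day.
KCl in = 374.6×0.048 + 2356×0.193 = 472.69 tonne/day.
KCl mass fraction in N = 472.69/2730.6 = 0.1731.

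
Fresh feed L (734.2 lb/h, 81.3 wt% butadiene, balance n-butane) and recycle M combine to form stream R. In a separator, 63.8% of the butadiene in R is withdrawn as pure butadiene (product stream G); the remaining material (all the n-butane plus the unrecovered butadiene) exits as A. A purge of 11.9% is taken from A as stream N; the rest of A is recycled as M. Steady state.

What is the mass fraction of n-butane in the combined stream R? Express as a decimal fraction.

n-butane enters only via L and leaves only via the purge: 734.2×0.187 = 0.119×(n-butane in A), and the separator passes all n-butane, so n-butane in R = n-butane in A = 1153.7 lb/h.
butadiene in R: m_A = 734.2×0.813 + (1−0.119)·(1−0.638)·m_A, so m_A = 596.9/0.6811 = 876.41 lb/h.
R = 876.41 + 1153.7 = 2030.2 lb/h.
n-butane fraction in R = 1153.7/2030.2 = 0.568.

0.568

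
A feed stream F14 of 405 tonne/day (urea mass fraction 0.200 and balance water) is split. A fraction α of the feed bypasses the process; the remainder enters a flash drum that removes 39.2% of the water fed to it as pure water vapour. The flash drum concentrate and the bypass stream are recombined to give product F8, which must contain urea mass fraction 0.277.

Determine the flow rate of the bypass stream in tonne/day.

All 405×0.200 = 81 tonne/day of urea reaches F8, so F8 = 81/0.277 = 292.42 tonne/day and vapour = 112.58 tonne/day.
The evaporator receives (1−α)·405 of feed at 0.800 water and removes 0.392 of that water:
0.392×0.800×(1−α)×405 = 112.58
(1−α) = 112.58/127.01 = 0.8864;  α = 0.1136.
Bypass flow = 0.1136×405 = 46.004 tonne/day.

46 tonne/day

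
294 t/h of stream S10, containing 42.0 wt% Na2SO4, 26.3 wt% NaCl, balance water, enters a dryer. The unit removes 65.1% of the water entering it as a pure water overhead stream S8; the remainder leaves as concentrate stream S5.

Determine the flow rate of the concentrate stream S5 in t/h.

water entering = 294×0.317 = 93.198 t/h; overhead removed = 0.651×93.198 = 60.672 t/h.
Concentrate = 294 − 60.672 = 233.33 t/h.

233.3 t/h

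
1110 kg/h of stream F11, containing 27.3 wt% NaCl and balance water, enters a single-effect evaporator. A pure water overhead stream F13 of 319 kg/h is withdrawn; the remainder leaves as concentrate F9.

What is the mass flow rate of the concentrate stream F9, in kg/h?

Concentrate = 1110 − 319 = 791 kg/h.

791 kg/h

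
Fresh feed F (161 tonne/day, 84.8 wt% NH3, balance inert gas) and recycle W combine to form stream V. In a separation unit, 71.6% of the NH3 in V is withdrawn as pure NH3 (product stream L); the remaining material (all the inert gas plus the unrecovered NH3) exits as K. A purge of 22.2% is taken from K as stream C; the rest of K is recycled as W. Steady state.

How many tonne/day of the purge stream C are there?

35.52 tonne/day

inert gas enters only via F and leaves only via the purge: 161×0.152 = 0.222×(inert gas in K), and the separation unit passes all inert gas, so inert gas in V = inert gas in K = 110.23 tonne/day.
NH3 in V: m_A = 161×0.848 + (1−0.222)·(1−0.716)·m_A, so m_A = 136.53/0.7790 = 175.25 tonne/day.
K = (1−0.716)×175.25 + 110.23 = 160.01 tonne/day.
Purge C = 0.222×160.01 = 35.521 tonne/day.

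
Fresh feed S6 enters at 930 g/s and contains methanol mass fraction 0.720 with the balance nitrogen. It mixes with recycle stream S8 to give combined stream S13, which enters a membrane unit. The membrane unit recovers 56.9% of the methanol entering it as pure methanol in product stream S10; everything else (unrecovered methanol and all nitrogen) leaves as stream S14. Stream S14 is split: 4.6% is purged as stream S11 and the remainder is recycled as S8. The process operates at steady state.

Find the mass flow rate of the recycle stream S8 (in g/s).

nitrogen enters only via S6 and leaves only via the purge: 930×0.280 = 0.046×(nitrogen in S14), and the membrane unit passes all nitrogen, so nitrogen in S13 = nitrogen in S14 = 5660.9 g/s.
methanol in S13: m_A = 930×0.720 + (1−0.046)·(1−0.569)·m_A, so m_A = 669.6/0.5888 = 1137.2 g/s.
S14 = (1−0.569)×1137.2 + 5660.9 = 6151 g/s.
Recycle S8 = (1−0.046)×6151 = 5868 g/s.

5868 g/s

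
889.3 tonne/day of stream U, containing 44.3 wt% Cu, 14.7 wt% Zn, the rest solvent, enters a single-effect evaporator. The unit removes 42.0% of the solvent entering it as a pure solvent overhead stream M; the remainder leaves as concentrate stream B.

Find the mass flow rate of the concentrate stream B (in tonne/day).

736.2 tonne/day

solvent entering = 889.3×0.410 = 364.61 tonne/day; overhead removed = 0.420×364.61 = 153.14 tonne/day.
Concentrate = 889.3 − 153.14 = 736.16 tonne/day.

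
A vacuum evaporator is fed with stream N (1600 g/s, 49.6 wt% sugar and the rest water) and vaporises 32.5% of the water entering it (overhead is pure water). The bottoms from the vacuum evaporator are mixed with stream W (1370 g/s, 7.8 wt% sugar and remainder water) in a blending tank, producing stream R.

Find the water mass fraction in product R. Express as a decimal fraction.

Vapour removed = 0.325×0.504×1600 = 262.08 g/s; concentrate = 1337.9 g/s.
water reaching the mixer = 544.32 (from concentrate) + 1370×0.922 = 1807.5 g/s.
Product flow = 1337.9 + 1370 = 2707.9 g/s; water fraction = 0.6675.

0.6675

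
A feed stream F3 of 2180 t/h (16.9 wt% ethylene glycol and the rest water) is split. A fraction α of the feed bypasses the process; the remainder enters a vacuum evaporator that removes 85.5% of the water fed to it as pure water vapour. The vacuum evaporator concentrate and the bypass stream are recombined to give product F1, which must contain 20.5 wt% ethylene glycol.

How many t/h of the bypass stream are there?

1641 t/h

All 2180×0.169 = 368.42 t/h of ethylene glycol reaches F1, so F1 = 368.42/0.205 = 1797.2 t/h and vapour = 382.83 t/h.
The evaporator receives (1−α)·2180 of feed at 0.831 water and removes 0.855 of that water:
0.855×0.831×(1−α)×2180 = 382.83
(1−α) = 382.83/1548.9 = 0.2472;  α = 0.7528.
Bypass flow = 0.7528×2180 = 1641.2 t/h.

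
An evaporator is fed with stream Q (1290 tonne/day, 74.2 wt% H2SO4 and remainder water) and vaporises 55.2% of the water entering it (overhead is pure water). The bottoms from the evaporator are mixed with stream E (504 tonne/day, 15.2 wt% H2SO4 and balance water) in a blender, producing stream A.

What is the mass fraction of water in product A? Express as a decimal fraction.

0.3580

Vapour removed = 0.552×0.258×1290 = 183.72 tonne/day; concentrate = 1106.3 tonne/day.
water reaching the mixer = 149.1 (from concentrate) + 504×0.848 = 576.5 tonne/day.
Product flow = 1106.3 + 504 = 1610.3 tonne/day; water fraction = 0.3580.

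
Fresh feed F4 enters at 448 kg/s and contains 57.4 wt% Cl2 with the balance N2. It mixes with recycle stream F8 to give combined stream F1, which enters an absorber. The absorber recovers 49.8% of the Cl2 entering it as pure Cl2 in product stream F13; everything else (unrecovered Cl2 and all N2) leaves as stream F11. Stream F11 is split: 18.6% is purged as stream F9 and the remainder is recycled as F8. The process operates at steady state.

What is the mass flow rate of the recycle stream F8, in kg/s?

N2 enters only via F4 and leaves only via the purge: 448×0.426 = 0.186×(N2 in F11), and the absorber passes all N2, so N2 in F1 = N2 in F11 = 1026.1 kg/s.
Cl2 in F1: m_A = 448×0.574 + (1−0.186)·(1−0.498)·m_A, so m_A = 257.15/0.5914 = 434.84 kg/s.
F11 = (1−0.498)×434.84 + 1026.1 = 1244.4 kg/s.
Recycle F8 = (1−0.186)×1244.4 = 1012.9 kg/s.

1013 kg/s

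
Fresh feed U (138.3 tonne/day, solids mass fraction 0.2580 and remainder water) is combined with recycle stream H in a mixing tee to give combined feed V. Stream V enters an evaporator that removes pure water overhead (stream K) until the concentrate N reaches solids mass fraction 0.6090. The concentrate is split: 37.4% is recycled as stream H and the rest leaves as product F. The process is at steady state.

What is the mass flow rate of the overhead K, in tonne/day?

79.71 tonne/day

Overall solids balance (none leaves overhead): solids in fresh feed = solids in product, i.e. 138.3×0.258 = (1−0.374)·N·0.609.
N = 35.681/(0.609×0.626) = 93.594 tonne/day.
Recycle H = 0.374×93.594 = 35.004 tonne/day.
Combined feed V = 138.3 + 35.004 = 173.3 tonne/day.
Overhead K = V − N = 173.3 − 93.594 = 79.71 tonne/day.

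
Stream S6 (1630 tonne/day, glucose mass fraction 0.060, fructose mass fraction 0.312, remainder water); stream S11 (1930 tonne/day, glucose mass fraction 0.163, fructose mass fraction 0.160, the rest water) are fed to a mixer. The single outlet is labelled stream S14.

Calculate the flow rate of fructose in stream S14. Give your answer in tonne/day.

817.4 tonne/day

fructose out = fructose in = 1630×0.312 + 1930×0.160 = 817.36 tonne/day.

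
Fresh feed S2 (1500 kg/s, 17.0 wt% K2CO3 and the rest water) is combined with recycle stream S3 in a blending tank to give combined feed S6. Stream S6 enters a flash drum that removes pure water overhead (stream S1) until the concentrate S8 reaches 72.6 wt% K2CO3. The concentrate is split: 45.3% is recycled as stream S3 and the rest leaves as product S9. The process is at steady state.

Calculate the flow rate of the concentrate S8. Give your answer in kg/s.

Overall K2CO3 balance (none leaves overhead): K2CO3 in fresh feed = K2CO3 in product, i.e. 1500×0.170 = (1−0.453)·S8·0.726.
S8 = 255/(0.726×0.547) = 642.12 kg/s.

642.1 kg/s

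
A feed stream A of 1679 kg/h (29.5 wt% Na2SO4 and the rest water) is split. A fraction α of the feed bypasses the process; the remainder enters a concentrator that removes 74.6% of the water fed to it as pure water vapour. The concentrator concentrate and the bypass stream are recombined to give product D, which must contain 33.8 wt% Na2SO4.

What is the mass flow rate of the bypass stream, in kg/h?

1273 kg/h

All 1679×0.295 = 495.3 kg/h of Na2SO4 reaches D, so D = 495.3/0.338 = 1465.4 kg/h and vapour = 213.6 kg/h.
The evaporator receives (1−α)·1679 of feed at 0.705 water and removes 0.746 of that water:
0.746×0.705×(1−α)×1679 = 213.6
(1−α) = 213.6/883.04 = 0.2419;  α = 0.7581.
Bypass flow = 0.7581×1679 = 1272.9 kg/h.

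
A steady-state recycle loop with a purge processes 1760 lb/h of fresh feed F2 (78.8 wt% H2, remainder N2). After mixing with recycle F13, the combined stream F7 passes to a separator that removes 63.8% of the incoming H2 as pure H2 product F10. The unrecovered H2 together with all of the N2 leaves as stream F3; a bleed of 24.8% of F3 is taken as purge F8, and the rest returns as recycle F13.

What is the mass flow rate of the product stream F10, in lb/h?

H2 in F7: m_A = 1760×0.788 + (1−0.248)·(1−0.638)·m_A, so m_A = 1386.9/0.7278 = 1905.6 lb/h.
Product F10 = 0.638×1905.6 = 1215.8 lb/h.

1216 lb/h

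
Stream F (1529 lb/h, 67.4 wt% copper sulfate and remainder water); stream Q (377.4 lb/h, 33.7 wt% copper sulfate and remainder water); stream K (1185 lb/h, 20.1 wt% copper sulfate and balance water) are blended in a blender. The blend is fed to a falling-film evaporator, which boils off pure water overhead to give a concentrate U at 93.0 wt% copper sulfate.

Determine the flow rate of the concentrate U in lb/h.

copper sulfate entering = 1529×0.674 + 377.4×0.337 + 1185×0.201 = 1395.9 lb/h.
All copper sulfate reports to U, so U = 1395.9/0.930 = 1501 lb/h.

1501 lb/h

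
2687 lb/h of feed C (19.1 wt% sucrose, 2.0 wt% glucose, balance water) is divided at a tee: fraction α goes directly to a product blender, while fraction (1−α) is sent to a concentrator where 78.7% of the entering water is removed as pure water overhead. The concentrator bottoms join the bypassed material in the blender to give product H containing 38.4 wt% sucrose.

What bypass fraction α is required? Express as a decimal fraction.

All 2687×0.191 = 513.22 lb/h of sucrose reaches H, so H = 513.22/0.384 = 1336.5 lb/h and vapour = 1350.5 lb/h.
The evaporator receives (1−α)·2687 of feed at 0.789 water and removes 0.787 of that water:
0.787×0.789×(1−α)×2687 = 1350.5
(1−α) = 1350.5/1668.5 = 0.8094;  α = 0.1906.

0.191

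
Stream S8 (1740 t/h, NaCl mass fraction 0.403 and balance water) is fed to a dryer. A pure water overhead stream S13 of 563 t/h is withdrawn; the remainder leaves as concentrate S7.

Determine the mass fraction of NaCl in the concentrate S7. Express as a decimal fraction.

NaCl is not removed: 1740×0.403 = 701.22 t/h of NaCl enters S7.
Concentrate = 1740 − 563 = 1177 t/h.
Mass fraction = 701.22/1177 = 0.596.

0.596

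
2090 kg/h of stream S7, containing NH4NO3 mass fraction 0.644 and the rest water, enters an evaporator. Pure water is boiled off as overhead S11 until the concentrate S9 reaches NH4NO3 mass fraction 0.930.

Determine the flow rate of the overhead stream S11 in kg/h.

NH4NO3 is conserved: 2090×0.644 = 1346 kg/h all reports to the concentrate.
Concentrate = 1346/(target fraction) = 1447.3 kg/h.
Overhead = 2090 − 1447.3 = 642.73 kg/h.

642.7 kg/h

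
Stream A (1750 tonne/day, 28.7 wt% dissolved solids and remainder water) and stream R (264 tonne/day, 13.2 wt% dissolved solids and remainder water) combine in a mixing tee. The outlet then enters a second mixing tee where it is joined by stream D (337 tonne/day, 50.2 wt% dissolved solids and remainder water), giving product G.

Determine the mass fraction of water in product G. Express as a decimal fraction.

Overall, product flow = 2351 tonne/day.
water in = 1750×0.713 + 264×0.868 + 337×0.498 = 1644.7 tonne/day.
water fraction in G = 0.700.

0.700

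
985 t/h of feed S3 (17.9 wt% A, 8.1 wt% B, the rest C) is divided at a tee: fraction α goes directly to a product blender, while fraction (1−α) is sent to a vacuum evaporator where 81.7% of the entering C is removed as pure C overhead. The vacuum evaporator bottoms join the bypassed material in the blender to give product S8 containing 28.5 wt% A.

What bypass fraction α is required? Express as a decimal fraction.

0.385

All 985×0.179 = 176.31 t/h of A reaches S8, so S8 = 176.31/0.285 = 618.65 t/h and vapour = 366.35 t/h.
The evaporator receives (1−α)·985 of feed at 0.740 C and removes 0.817 of that C:
0.817×0.740×(1−α)×985 = 366.35
(1−α) = 366.35/595.51 = 0.6152;  α = 0.3848.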